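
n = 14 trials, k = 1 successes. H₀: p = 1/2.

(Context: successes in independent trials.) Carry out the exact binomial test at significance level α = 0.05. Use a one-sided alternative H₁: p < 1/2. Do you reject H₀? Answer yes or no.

Exact binomial: n=14, k=1, p₀=1/2=0.5000
P(X≤1) from Σ C(n,i)·p₀^i·(1−p₀)^(n−i)
p-value (one-sided, H₁ less) = 0.00092
At α=0.05: p < α → reject H₀

reject H₀: yes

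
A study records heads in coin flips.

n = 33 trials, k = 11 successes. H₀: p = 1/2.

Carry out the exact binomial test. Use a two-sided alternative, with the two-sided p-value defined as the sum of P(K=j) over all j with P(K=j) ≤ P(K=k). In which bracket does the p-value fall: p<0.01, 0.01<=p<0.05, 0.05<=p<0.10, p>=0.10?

p-value bracket: 0.05<=p<0.10

Exact binomial: n=33, k=11, p₀=1/2=0.5000
P(X=j) = C(n,j)·p₀^j·(1−p₀)^(n−j); p = Σ P(X=j) over j with P(X=j) ≤ P(X=11)
p-value (two-sided) = 0.08014
→ bracket: 0.05<=p<0.10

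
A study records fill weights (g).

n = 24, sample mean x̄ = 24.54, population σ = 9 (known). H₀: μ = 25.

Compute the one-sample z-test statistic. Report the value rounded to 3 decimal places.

SE = σ/√n = 9/√24 = 1.8371
z = (x̄−μ₀)/SE = (24.54−25)/1.8371 = -0.2504

test statistic = -0.250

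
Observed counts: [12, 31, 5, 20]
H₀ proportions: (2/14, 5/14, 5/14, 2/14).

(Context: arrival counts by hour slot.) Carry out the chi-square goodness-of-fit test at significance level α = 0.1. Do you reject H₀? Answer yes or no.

n = 68; E_i = n·p_i = [9.71, 24.29, 24.29, 9.71]
χ² = (12−9.71)²/9.71 + (31−24.29)²/24.29 + (5−24.29)²/24.29 + (20−9.71)²/9.71 = 28.6000
df = 3
p-value (upper-tail) = 0.00000
At α=0.1: p < α → reject H₀

reject H₀: yes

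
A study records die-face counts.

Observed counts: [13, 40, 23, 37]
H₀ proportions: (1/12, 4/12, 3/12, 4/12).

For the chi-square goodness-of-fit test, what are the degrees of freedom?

degrees of freedom = 3

df = k − 1 = 4 − 1 = 3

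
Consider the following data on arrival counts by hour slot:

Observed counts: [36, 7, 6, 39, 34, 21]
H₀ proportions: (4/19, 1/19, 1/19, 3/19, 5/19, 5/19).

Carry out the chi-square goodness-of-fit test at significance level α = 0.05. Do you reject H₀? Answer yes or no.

reject H₀: yes

n = 143; E_i = n·p_i = [30.11, 7.53, 7.53, 22.58, 37.63, 37.63]
χ² = (36−30.11)²/30.11 + (7−7.53)²/7.53 + (6−7.53)²/7.53 + (39−22.58)²/22.58 + (34−37.63)²/37.63 + (21−37.63)²/37.63 = 21.1441
df = 5
p-value (upper-tail) = 0.00076
At α=0.05: p < α → reject H₀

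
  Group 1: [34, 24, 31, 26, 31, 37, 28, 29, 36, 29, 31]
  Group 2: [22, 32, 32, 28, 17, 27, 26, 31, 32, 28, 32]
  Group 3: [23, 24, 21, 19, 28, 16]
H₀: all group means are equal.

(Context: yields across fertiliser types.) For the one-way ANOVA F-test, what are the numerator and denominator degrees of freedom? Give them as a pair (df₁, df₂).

degrees of freedom = [2, 25]

k = 3 groups, N = 28 total
df = (k−1, N−k) = (3−1, 28−3) = (2, 25)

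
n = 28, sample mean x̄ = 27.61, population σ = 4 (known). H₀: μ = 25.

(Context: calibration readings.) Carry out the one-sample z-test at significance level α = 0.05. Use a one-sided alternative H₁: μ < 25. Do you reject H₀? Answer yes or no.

reject H₀: no

SE = σ/√n = 4/√28 = 0.7559
z = (x̄−μ₀)/SE = (27.61−25)/0.7559 = 3.4527
p-value (one-sided, H₁ less) = 0.99972
At α=0.05: p ≥ α → fail to reject H₀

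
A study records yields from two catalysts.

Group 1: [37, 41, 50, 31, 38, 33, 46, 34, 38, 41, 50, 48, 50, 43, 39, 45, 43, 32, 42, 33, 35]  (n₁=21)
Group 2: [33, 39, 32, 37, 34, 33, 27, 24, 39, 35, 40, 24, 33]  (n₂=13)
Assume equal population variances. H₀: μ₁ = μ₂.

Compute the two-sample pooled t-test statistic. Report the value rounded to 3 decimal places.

x̄₁=40.429, s₁=6.193, n₁=21
x̄₂=33.077, s₂=5.330, n₂=13
s_p² = [20·6.193² + 12·5.330²]/32 = 34.6271
SE = √(s_p²·(1/21+1/13)) = 2.0767
t = (40.429−33.077)/2.0767 = 3.5401
df = 32

test statistic = 3.540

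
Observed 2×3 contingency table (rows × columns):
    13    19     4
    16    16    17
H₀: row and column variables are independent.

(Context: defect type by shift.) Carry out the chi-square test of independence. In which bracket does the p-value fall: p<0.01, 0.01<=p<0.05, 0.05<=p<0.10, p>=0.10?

Row totals [36, 49], col totals [29, 35, 21], n=85
χ² = (13−12.28)²/12.28 + (19−14.82)²/14.82 + (4−8.89)²/8.89 + (16−16.72)²/16.72 + (16−20.18)²/20.18 + (17−12.11)²/12.11 = 6.7856
df = 2
p-value (upper-tail) = 0.03361
→ bracket: 0.01<=p<0.05

p-value bracket: 0.01<=p<0.05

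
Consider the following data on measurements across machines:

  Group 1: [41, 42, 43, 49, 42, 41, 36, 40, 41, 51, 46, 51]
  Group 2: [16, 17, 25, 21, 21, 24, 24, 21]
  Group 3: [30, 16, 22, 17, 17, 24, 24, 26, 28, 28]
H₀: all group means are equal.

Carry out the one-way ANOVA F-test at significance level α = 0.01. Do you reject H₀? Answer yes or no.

reject H₀: yes

Group means [43.58, 21.12, 23.20], grand mean 30.800
SSB = Σnᵢ(x̄ᵢ−x̄)² = 3287.408; SSW = ΣΣ(x−x̄ᵢ)² = 547.392
MSB = 3287.408/2 = 1643.7042; MSW = 547.392/27 = 20.2738
F = MSB/MSW = 81.0754
df = (2, 27)
p-value (upper-tail) = 0.00000
At α=0.01: p < α → reject H₀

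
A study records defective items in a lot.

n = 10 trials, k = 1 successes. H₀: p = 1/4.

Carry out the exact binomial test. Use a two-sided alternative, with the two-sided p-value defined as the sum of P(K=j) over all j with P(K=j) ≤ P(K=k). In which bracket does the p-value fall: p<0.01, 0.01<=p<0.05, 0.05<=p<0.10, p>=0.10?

p-value bracket: p>=0.10

Exact binomial: n=10, k=1, p₀=1/4=0.2500
P(X=j) = C(n,j)·p₀^j·(1−p₀)^(n−j); p = Σ P(X=j) over j with P(X=j) ≤ P(X=1)
p-value (two-sided) = 0.46815
→ bracket: p>=0.10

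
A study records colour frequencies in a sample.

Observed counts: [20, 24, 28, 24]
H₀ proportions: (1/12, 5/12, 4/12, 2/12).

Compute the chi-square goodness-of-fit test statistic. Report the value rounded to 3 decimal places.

test statistic = 28.900

n = 96; E_i = n·p_i = [8.00, 40.00, 32.00, 16.00]
χ² = (20−8.00)²/8.00 + (24−40.00)²/40.00 + (28−32.00)²/32.00 + (24−16.00)²/16.00 = 28.9000
df = 3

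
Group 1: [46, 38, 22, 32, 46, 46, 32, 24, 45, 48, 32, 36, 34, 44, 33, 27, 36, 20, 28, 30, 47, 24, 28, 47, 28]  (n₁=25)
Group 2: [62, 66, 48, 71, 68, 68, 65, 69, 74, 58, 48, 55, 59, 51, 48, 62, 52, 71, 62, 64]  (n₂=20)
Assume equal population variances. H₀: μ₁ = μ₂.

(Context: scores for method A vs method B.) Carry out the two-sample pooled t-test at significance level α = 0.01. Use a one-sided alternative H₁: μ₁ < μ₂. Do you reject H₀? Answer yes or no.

x̄₁=34.920, s₁=8.935, n₁=25
x̄₂=61.050, s₂=8.338, n₂=20
s_p² = [24·8.935² + 19·8.338²]/43 = 75.2742
SE = √(s_p²·(1/25+1/20)) = 2.6028
t = (34.920−61.050)/2.6028 = -10.0391
df = 43
p-value (one-sided, H₁ less) = 0.00000
At α=0.01: p < α → reject H₀

reject H₀: yes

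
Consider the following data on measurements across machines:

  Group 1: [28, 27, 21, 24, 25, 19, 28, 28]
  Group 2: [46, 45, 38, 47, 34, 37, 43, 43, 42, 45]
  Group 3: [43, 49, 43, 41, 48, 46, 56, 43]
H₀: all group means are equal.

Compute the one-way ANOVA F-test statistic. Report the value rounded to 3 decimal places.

Group means [25.00, 42.00, 46.12], grand mean 38.038
SSB = Σnᵢ(x̄ᵢ−x̄)² = 2040.087; SSW = ΣΣ(x−x̄ᵢ)² = 414.875
MSB = 2040.087/2 = 1020.0433; MSW = 414.875/23 = 18.0380
F = MSB/MSW = 56.5496
df = (2, 23)

test statistic = 56.550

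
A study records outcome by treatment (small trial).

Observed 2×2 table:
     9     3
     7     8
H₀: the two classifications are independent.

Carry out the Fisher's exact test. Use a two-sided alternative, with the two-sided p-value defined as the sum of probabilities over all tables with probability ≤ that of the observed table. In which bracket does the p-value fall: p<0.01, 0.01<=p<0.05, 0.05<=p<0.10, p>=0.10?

Margins: r₁=12, r₂=15, c₁=16, c₂=11, n=27
p_obs = C(12,9)·C(15,7)/C(27,16); sum pmf over tables with pmf ≤ p_obs
p-value (two-sided) = 0.23883
→ bracket: p>=0.10

p-value bracket: p>=0.10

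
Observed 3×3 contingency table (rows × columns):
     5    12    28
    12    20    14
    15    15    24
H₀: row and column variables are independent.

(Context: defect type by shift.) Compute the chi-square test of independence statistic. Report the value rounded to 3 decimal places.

Row totals [45, 46, 54], col totals [32, 47, 66], n=145
χ² = (5−9.93)²/9.93 + (12−14.59)²/14.59 + (28−20.48)²/20.48 + (12−10.15)²/10.15 + (20−14.91)²/14.91 + (14−20.94)²/20.94 + (15−11.92)²/11.92 + (15−17.50)²/17.50 + (24−24.58)²/24.58 = 11.2078
df = 4

test statistic = 11.208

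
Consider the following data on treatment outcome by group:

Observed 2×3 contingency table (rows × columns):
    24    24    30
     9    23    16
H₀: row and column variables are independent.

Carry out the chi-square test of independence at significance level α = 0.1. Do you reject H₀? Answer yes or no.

Row totals [78, 48], col totals [33, 47, 46], n=126
χ² = (24−20.43)²/20.43 + (24−29.10)²/29.10 + (30−28.48)²/28.48 + (9−12.57)²/12.57 + (23−17.90)²/17.90 + (16−17.52)²/17.52 = 4.1953
df = 2
p-value (upper-tail) = 0.12274
At α=0.1: p ≥ α → fail to reject H₀

reject H₀: no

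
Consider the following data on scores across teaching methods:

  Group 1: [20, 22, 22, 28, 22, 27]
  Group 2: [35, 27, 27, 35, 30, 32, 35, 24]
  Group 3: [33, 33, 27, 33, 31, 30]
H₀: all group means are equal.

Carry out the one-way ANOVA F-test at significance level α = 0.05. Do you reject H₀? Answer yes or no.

Group means [23.50, 30.62, 31.17], grand mean 28.650
SSB = Σnᵢ(x̄ᵢ−x̄)² = 228.342; SSW = ΣΣ(x−x̄ᵢ)² = 210.208
MSB = 228.342/2 = 114.1708; MSW = 210.208/17 = 12.3652
F = MSB/MSW = 9.2332
df = (2, 17)
p-value (upper-tail) = 0.00193
At α=0.05: p < α → reject H₀

reject H₀: yes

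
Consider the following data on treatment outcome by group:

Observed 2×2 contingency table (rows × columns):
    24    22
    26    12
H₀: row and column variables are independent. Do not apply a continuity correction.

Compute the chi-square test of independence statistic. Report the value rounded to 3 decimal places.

Row totals [46, 38], col totals [50, 34], n=84
χ² = (24−27.38)²/27.38 + (22−18.62)²/18.62 + (26−22.62)²/22.62 + (12−15.38)²/15.38 = 2.2800
df = 1

test statistic = 2.280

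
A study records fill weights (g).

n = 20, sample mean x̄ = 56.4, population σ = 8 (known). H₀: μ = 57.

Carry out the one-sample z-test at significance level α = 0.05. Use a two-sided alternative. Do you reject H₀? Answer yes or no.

reject H₀: no

SE = σ/√n = 8/√20 = 1.7889
z = (x̄−μ₀)/SE = (56.4−57)/1.7889 = -0.3354
p-value (two-sided) = 0.73732
At α=0.05: p ≥ α → fail to reject H₀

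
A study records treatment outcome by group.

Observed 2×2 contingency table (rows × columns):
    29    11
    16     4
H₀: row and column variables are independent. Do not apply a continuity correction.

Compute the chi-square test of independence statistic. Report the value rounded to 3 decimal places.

Row totals [40, 20], col totals [45, 15], n=60
χ² = (29−30.00)²/30.00 + (11−10.00)²/10.00 + (16−15.00)²/15.00 + (4−5.00)²/5.00 = 0.4000
df = 1

test statistic = 0.400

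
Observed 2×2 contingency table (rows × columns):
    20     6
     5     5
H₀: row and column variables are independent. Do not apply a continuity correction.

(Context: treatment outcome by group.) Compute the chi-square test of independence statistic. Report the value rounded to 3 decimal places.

Row totals [26, 10], col totals [25, 11], n=36
χ² = (20−18.06)²/18.06 + (6−7.94)²/7.94 + (5−6.94)²/6.94 + (5−3.06)²/3.06 = 2.4671
df = 1

test statistic = 2.467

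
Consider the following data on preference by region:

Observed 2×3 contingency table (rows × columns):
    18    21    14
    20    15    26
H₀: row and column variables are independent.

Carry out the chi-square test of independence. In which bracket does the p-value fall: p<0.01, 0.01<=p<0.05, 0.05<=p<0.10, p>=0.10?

p-value bracket: p>=0.10

Row totals [53, 61], col totals [38, 36, 40], n=114
χ² = (18−17.67)²/17.67 + (21−16.74)²/16.74 + (14−18.60)²/18.60 + (20−20.33)²/20.33 + (15−19.26)²/19.26 + (26−21.40)²/21.40 = 4.1644
df = 2
p-value (upper-tail) = 0.12466
→ bracket: p>=0.10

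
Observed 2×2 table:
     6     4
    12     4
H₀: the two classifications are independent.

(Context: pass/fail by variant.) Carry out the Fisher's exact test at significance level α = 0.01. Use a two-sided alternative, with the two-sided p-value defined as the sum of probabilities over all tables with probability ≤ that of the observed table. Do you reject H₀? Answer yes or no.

reject H₀: no

Margins: r₁=10, r₂=16, c₁=18, c₂=8, n=26
p_obs = C(10,6)·C(16,12)/C(26,18); sum pmf over tables with pmf ≤ p_obs
p-value (two-sided) = 0.66449
At α=0.01: p ≥ α → fail to reject H₀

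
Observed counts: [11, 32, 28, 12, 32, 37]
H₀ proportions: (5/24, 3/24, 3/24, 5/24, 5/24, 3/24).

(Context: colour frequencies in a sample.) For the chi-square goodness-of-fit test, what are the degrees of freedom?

degrees of freedom = 5

df = k − 1 = 6 − 1 = 5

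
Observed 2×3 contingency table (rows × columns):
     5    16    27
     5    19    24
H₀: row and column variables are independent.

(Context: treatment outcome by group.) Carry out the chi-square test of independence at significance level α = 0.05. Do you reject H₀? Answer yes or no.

reject H₀: no

Row totals [48, 48], col totals [10, 35, 51], n=96
χ² = (5−5.00)²/5.00 + (16−17.50)²/17.50 + (27−25.50)²/25.50 + (5−5.00)²/5.00 + (19−17.50)²/17.50 + (24−25.50)²/25.50 = 0.4336
df = 2
p-value (upper-tail) = 0.80509
At α=0.05: p ≥ α → fail to reject H₀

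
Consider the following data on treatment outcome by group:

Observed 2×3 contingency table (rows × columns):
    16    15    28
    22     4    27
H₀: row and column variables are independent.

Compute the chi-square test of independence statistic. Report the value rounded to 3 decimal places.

test statistic = 7.033

Row totals [59, 53], col totals [38, 19, 55], n=112
χ² = (16−20.02)²/20.02 + (15−10.01)²/10.01 + (28−28.97)²/28.97 + (22−17.98)²/17.98 + (4−8.99)²/8.99 + (27−26.03)²/26.03 = 7.0327
df = 2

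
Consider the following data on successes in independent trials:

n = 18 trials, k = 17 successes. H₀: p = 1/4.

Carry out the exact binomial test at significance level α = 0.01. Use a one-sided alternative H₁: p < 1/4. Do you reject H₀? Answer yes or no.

reject H₀: no

Exact binomial: n=18, k=17, p₀=1/4=0.2500
P(X≤17) from Σ C(n,i)·p₀^i·(1−p₀)^(n−i)
p-value (one-sided, H₁ less) = 1.00000
At α=0.01: p ≥ α → fail to reject H₀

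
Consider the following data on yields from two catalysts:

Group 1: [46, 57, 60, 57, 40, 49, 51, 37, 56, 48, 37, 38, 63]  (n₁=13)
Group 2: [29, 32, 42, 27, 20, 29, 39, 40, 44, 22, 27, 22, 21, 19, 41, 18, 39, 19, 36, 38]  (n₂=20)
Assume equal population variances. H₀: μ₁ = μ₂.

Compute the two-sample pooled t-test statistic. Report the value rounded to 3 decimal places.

x̄₁=49.154, s₁=9.118, n₁=13
x̄₂=30.200, s₂=9.006, n₂=20
s_p² = [12·9.118² + 19·9.006²]/31 = 81.8998
SE = √(s_p²·(1/13+1/20)) = 3.2241
t = (49.154−30.200)/3.2241 = 5.8788
df = 31

test statistic = 5.879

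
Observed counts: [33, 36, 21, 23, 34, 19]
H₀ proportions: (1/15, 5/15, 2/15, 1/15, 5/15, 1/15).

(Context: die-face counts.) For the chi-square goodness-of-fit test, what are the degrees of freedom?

degrees of freedom = 5

df = k − 1 = 6 − 1 = 5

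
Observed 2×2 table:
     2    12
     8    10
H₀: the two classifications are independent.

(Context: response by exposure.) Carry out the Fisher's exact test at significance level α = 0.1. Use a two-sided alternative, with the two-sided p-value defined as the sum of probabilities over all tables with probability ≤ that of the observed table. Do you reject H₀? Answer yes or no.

reject H₀: no

Margins: r₁=14, r₂=18, c₁=10, c₂=22, n=32
p_obs = C(14,2)·C(18,8)/C(32,10); sum pmf over tables with pmf ≤ p_obs
p-value (two-sided) = 0.12406
At α=0.1: p ≥ α → fail to reject H₀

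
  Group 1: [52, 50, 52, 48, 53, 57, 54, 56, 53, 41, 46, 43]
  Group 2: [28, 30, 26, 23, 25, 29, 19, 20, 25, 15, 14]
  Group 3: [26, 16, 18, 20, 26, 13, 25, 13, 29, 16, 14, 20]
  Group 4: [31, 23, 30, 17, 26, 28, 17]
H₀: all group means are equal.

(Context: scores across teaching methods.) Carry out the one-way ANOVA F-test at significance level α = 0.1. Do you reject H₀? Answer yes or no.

reject H₀: yes

Group means [50.42, 23.09, 19.67, 24.57], grand mean 30.167
SSB = Σnᵢ(x̄ᵢ−x̄)² = 7013.627; SSW = ΣΣ(x−x̄ᵢ)² = 1120.207
MSB = 7013.627/3 = 2337.8755; MSW = 1120.207/38 = 29.4791
F = MSB/MSW = 79.3061
df = (3, 38)
p-value (upper-tail) = 0.00000
At α=0.1: p < α → reject H₀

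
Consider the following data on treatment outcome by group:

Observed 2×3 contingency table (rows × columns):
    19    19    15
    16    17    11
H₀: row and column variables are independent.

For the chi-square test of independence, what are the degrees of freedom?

df = (r−1)(c−1) = (2−1)·(3−1) = 2

degrees of freedom = 2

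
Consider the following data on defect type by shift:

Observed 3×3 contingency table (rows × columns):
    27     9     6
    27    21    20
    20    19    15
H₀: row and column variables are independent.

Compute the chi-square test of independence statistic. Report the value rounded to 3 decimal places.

Row totals [42, 68, 54], col totals [74, 49, 41], n=164
χ² = (27−18.95)²/18.95 + (9−12.55)²/12.55 + (6−10.50)²/10.50 + (27−30.68)²/30.68 + (21−20.32)²/20.32 + (20−17.00)²/17.00 + (20−24.37)²/24.37 + (19−16.13)²/16.13 + (15−13.50)²/13.50 = 8.8030
df = 4

test statistic = 8.803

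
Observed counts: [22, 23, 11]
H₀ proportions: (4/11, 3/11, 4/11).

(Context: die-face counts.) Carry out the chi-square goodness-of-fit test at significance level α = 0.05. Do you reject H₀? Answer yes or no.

reject H₀: yes

n = 56; E_i = n·p_i = [20.36, 15.27, 20.36]
χ² = (22−20.36)²/20.36 + (23−15.27)²/15.27 + (11−20.36)²/20.36 = 8.3467
df = 2
p-value (upper-tail) = 0.01540
At α=0.05: p < α → reject H₀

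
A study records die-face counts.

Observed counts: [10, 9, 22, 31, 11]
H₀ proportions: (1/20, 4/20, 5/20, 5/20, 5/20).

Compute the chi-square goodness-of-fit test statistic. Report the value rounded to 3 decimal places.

n = 83; E_i = n·p_i = [4.15, 16.60, 20.75, 20.75, 20.75]
χ² = (10−4.15)²/4.15 + (9−16.60)²/16.60 + (22−20.75)²/20.75 + (31−20.75)²/20.75 + (11−20.75)²/20.75 = 21.4458
df = 4

test statistic = 21.446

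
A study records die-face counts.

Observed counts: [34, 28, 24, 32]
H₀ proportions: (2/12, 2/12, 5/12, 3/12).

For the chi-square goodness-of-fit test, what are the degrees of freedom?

df = k − 1 = 4 − 1 = 3

degrees of freedom = 3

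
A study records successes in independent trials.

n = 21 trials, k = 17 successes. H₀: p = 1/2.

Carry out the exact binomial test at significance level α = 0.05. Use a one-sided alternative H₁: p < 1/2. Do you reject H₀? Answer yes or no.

Exact binomial: n=21, k=17, p₀=1/2=0.5000
P(X≤17) from Σ C(n,i)·p₀^i·(1−p₀)^(n−i)
p-value (one-sided, H₁ less) = 0.99926
At α=0.05: p ≥ α → fail to reject H₀

reject H₀: no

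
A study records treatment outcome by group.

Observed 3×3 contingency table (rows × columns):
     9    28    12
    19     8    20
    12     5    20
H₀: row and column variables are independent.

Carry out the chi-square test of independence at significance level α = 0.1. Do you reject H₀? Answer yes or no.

reject H₀: yes

Row totals [49, 47, 37], col totals [40, 41, 52], n=133
χ² = (9−14.74)²/14.74 + (28−15.11)²/15.11 + (12−19.16)²/19.16 + (19−14.14)²/14.14 + (8−14.49)²/14.49 + (20−18.38)²/18.38 + (12−11.13)²/11.13 + (5−11.41)²/11.41 + (20−14.47)²/14.47 = 26.4221
df = 4
p-value (upper-tail) = 0.00003
At α=0.1: p < α → reject H₀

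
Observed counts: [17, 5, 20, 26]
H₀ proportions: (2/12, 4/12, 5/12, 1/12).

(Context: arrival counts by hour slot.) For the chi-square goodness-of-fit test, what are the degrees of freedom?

df = k − 1 = 4 − 1 = 3

degrees of freedom = 3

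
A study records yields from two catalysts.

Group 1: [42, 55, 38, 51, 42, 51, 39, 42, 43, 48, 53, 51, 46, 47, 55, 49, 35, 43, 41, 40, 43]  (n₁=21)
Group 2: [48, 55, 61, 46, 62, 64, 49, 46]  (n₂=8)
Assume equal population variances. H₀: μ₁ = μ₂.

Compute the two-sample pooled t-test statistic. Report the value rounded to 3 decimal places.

x̄₁=45.429, s₁=5.758, n₁=21
x̄₂=53.875, s₂=7.586, n₂=8
s_p² = [20·5.758² + 7·7.586²]/27 = 39.4821
SE = √(s_p²·(1/21+1/8)) = 2.6106
t = (45.429−53.875)/2.6106 = -3.2354
df = 27

test statistic = -3.235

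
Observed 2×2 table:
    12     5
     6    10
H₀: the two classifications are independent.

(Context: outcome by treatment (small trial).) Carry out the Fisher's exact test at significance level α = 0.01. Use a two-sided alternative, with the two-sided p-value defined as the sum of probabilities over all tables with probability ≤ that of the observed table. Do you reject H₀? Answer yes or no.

reject H₀: no

Margins: r₁=17, r₂=16, c₁=18, c₂=15, n=33
p_obs = C(17,12)·C(16,6)/C(33,18); sum pmf over tables with pmf ≤ p_obs
p-value (two-sided) = 0.08441
At α=0.01: p ≥ α → fail to reject H₀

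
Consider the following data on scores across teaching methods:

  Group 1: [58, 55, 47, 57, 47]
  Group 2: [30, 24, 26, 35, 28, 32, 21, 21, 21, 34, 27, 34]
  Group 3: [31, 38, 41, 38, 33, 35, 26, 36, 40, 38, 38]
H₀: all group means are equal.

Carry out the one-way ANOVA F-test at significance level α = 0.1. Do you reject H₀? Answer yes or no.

reject H₀: yes

Group means [52.80, 27.75, 35.82], grand mean 35.393
SSB = Σnᵢ(x̄ᵢ−x̄)² = 2217.992; SSW = ΣΣ(x−x̄ᵢ)² = 616.686
MSB = 2217.992/2 = 1108.9961; MSW = 616.686/25 = 24.6675
F = MSB/MSW = 44.9579
df = (2, 25)
p-value (upper-tail) = 0.00000
At α=0.1: p < α → reject H₀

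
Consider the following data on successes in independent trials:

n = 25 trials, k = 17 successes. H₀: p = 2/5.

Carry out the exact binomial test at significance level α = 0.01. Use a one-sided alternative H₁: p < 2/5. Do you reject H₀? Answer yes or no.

Exact binomial: n=25, k=17, p₀=2/5=0.4000
P(X≤17) from Σ C(n,i)·p₀^i·(1−p₀)^(n−i)
p-value (one-sided, H₁ less) = 0.99879
At α=0.01: p ≥ α → fail to reject H₀

reject H₀: no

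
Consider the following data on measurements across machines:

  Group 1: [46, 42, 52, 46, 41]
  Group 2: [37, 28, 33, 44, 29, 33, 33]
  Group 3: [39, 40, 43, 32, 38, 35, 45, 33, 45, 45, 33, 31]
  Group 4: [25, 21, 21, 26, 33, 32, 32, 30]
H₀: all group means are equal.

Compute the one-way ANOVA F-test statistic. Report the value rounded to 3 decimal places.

Group means [45.40, 33.86, 38.25, 27.50], grand mean 35.719
SSB = Σnᵢ(x̄ᵢ−x̄)² = 1110.162; SSW = ΣΣ(x−x̄ᵢ)² = 738.307
MSB = 1110.162/3 = 370.0539; MSW = 738.307/28 = 26.3681
F = MSB/MSW = 14.0341
df = (3, 28)

test statistic = 14.034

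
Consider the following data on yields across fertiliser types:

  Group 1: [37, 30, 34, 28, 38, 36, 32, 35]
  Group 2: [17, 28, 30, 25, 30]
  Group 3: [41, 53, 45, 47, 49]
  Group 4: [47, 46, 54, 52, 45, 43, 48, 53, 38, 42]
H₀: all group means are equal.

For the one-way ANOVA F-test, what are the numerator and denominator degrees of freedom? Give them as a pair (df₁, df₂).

k = 4 groups, N = 28 total
df = (k−1, N−k) = (4−1, 28−4) = (3, 24)

degrees of freedom = [3, 24]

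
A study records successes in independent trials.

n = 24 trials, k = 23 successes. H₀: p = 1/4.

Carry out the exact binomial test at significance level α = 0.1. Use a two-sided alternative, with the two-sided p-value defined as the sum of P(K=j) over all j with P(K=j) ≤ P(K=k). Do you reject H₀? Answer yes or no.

reject H₀: yes

Exact binomial: n=24, k=23, p₀=1/4=0.2500
P(X=j) = C(n,j)·p₀^j·(1−p₀)^(n−j); p = Σ P(X=j) over j with P(X=j) ≤ P(X=23)
p-value (two-sided) = 0.00000
At α=0.1: p < α → reject H₀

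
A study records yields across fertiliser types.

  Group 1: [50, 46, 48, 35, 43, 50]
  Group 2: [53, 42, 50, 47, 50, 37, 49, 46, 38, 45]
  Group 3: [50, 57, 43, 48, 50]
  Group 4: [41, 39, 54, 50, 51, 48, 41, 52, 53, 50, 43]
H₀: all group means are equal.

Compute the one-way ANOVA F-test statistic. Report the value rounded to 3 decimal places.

Group means [45.33, 45.70, 49.60, 47.45], grand mean 46.844
SSB = Σnᵢ(x̄ᵢ−x̄)² = 68.858; SSW = ΣΣ(x−x̄ᵢ)² = 811.361
MSB = 68.858/3 = 22.9527; MSW = 811.361/28 = 28.9772
F = MSB/MSW = 0.7921
df = (3, 28)

test statistic = 0.792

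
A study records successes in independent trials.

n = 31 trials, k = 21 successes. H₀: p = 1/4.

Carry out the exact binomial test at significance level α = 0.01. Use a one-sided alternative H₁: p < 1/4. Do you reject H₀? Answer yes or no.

Exact binomial: n=31, k=21, p₀=1/4=0.2500
P(X≤21) from Σ C(n,i)·p₀^i·(1−p₀)^(n−i)
p-value (one-sided, H₁ less) = 1.00000
At α=0.01: p ≥ α → fail to reject H₀

reject H₀: no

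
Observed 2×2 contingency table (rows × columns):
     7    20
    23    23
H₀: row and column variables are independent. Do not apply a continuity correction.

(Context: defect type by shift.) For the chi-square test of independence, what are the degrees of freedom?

degrees of freedom = 1

df = (r−1)(c−1) = (2−1)·(2−1) = 1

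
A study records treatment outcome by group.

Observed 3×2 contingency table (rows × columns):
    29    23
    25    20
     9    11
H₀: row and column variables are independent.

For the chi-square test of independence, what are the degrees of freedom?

degrees of freedom = 2

df = (r−1)(c−1) = (3−1)·(2−1) = 2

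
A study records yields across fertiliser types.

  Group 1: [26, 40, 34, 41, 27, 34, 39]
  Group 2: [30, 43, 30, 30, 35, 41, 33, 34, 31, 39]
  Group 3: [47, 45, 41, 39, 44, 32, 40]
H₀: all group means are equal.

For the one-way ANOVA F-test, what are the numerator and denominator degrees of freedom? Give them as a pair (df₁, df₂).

degrees of freedom = [2, 21]

k = 3 groups, N = 24 total
df = (k−1, N−k) = (3−1, 24−3) = (2, 21)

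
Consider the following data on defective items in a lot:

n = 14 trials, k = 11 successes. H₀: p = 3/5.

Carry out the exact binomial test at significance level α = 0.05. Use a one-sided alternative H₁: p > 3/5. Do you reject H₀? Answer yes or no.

reject H₀: no

Exact binomial: n=14, k=11, p₀=3/5=0.6000
P(X≥11) from Σ C(n,i)·p₀^i·(1−p₀)^(n−i)
p-value (one-sided, H₁ greater) = 0.12431
At α=0.05: p ≥ α → fail to reject H₀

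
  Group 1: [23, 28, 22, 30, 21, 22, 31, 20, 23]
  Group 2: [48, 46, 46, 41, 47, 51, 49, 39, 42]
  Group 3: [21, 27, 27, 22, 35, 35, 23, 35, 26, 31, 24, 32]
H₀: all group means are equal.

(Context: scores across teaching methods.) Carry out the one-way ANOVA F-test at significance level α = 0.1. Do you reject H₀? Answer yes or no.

reject H₀: yes

Group means [24.44, 45.44, 28.17], grand mean 32.233
SSB = Σnᵢ(x̄ᵢ−x̄)² = 2315.256; SSW = ΣΣ(x−x̄ᵢ)² = 564.111
MSB = 2315.256/2 = 1157.6278; MSW = 564.111/27 = 20.8930
F = MSB/MSW = 55.4074
df = (2, 27)
p-value (upper-tail) = 0.00000
At α=0.1: p < α → reject H₀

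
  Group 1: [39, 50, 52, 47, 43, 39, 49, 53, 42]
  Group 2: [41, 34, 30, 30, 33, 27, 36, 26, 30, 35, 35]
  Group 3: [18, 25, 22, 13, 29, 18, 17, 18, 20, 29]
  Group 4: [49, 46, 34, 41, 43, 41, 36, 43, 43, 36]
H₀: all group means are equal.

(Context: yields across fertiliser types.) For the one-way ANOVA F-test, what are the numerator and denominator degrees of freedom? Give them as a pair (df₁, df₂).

degrees of freedom = [3, 36]

k = 4 groups, N = 40 total
df = (k−1, N−k) = (4−1, 40−4) = (3, 36)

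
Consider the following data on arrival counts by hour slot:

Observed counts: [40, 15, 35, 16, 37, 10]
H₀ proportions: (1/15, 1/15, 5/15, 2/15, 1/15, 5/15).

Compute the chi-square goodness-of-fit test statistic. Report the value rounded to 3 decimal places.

test statistic = 198.667

n = 153; E_i = n·p_i = [10.20, 10.20, 51.00, 20.40, 10.20, 51.00]
χ² = (40−10.20)²/10.20 + (15−10.20)²/10.20 + (35−51.00)²/51.00 + (16−20.40)²/20.40 + (37−10.20)²/10.20 + (10−51.00)²/51.00 = 198.6667
df = 5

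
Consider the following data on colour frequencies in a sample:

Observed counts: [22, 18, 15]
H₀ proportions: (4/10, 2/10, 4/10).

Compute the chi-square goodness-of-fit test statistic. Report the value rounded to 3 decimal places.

test statistic = 6.682

n = 55; E_i = n·p_i = [22.00, 11.00, 22.00]
χ² = (22−22.00)²/22.00 + (18−11.00)²/11.00 + (15−22.00)²/22.00 = 6.6818
df = 2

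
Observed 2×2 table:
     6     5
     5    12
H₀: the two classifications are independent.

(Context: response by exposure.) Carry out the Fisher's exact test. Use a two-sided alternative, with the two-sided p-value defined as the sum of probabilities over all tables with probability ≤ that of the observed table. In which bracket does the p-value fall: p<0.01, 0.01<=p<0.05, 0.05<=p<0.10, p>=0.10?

p-value bracket: p>=0.10

Margins: r₁=11, r₂=17, c₁=11, c₂=17, n=28
p_obs = C(11,6)·C(17,5)/C(28,11); sum pmf over tables with pmf ≤ p_obs
p-value (two-sided) = 0.24809
→ bracket: p>=0.10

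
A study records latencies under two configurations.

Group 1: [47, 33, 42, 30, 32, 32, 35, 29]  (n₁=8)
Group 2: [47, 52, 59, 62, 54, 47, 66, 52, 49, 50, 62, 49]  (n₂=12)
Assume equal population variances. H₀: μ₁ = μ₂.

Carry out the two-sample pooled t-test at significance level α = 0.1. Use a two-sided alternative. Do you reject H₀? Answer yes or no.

x̄₁=35.000, s₁=6.279, n₁=8
x̄₂=54.083, s₂=6.529, n₂=12
s_p² = [7·6.279² + 11·6.529²]/18 = 41.3843
SE = √(s_p²·(1/8+1/12)) = 2.9363
t = (35.000−54.083)/2.9363 = -6.4992
df = 18
p-value (two-sided) = 0.00000
At α=0.1: p < α → reject H₀

reject H₀: yes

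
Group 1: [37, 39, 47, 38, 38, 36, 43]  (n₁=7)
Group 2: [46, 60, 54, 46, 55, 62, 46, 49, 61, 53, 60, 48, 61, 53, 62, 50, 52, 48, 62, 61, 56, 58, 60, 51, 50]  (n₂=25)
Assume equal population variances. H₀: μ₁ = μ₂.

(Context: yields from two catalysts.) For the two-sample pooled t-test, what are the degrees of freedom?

degrees of freedom = 30

df = n₁ + n₂ − 2 = 7 + 25 − 2 = 30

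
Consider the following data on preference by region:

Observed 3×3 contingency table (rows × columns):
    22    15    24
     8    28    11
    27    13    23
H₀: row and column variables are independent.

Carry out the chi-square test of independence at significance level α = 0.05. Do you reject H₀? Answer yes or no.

Row totals [61, 47, 63], col totals [57, 56, 58], n=171
χ² = (22−20.33)²/20.33 + (15−19.98)²/19.98 + (24−20.69)²/20.69 + (8−15.67)²/15.67 + (28−15.39)²/15.39 + (11−15.94)²/15.94 + (27−21.00)²/21.00 + (13−20.63)²/20.63 + (23−21.37)²/21.37 = 22.1792
df = 4
p-value (upper-tail) = 0.00018
At α=0.05: p < α → reject H₀

reject H₀: yes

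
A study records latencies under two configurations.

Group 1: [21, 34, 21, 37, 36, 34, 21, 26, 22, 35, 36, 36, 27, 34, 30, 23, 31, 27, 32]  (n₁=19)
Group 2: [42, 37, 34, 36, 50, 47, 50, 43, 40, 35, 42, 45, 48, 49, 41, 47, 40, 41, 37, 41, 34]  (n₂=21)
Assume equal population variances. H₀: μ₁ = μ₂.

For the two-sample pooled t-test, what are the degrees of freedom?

df = n₁ + n₂ − 2 = 19 + 21 − 2 = 38

degrees of freedom = 38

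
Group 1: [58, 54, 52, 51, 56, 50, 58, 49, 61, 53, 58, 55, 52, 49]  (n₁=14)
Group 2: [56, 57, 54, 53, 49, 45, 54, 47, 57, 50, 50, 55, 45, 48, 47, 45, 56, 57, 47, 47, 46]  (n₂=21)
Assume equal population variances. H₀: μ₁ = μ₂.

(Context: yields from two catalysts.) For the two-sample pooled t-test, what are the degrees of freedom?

df = n₁ + n₂ − 2 = 14 + 21 − 2 = 33

degrees of freedom = 33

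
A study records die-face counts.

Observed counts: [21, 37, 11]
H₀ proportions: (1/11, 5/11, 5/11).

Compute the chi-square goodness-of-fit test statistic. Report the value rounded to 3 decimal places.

n = 69; E_i = n·p_i = [6.27, 31.36, 31.36]
χ² = (21−6.27)²/6.27 + (37−31.36)²/31.36 + (11−31.36)²/31.36 = 48.8116
df = 2

test statistic = 48.812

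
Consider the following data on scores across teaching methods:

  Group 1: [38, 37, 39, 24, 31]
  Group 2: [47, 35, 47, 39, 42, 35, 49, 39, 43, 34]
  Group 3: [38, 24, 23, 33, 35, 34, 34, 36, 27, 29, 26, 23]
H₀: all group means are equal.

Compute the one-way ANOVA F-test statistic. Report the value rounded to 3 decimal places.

test statistic = 10.290

Group means [33.80, 41.00, 30.17], grand mean 34.852
SSB = Σnᵢ(x̄ᵢ−x̄)² = 646.941; SSW = ΣΣ(x−x̄ᵢ)² = 754.467
MSB = 646.941/2 = 323.4704; MSW = 754.467/24 = 31.4361
F = MSB/MSW = 10.2898
df = (2, 24)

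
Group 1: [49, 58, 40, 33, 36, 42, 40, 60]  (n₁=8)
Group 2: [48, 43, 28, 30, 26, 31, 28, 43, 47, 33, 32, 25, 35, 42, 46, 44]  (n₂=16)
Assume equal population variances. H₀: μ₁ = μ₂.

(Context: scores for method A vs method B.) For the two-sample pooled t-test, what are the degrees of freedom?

df = n₁ + n₂ − 2 = 8 + 16 − 2 = 22

degrees of freedom = 22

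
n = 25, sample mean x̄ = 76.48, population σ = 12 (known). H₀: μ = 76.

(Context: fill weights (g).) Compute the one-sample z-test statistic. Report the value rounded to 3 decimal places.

SE = σ/√n = 12/√25 = 2.4000
z = (x̄−μ₀)/SE = (76.48−76)/2.4000 = 0.2000

test statistic = 0.200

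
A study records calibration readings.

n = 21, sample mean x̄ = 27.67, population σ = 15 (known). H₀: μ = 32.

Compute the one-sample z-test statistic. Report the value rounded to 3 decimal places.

SE = σ/√n = 15/√21 = 3.2733
z = (x̄−μ₀)/SE = (27.67−32)/3.2733 = -1.3228

test statistic = -1.323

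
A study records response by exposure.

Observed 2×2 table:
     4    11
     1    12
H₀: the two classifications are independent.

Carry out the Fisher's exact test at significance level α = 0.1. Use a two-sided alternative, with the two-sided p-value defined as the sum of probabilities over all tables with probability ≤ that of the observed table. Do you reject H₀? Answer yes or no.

Margins: r₁=15, r₂=13, c₁=5, c₂=23, n=28
p_obs = C(15,4)·C(13,1)/C(28,5); sum pmf over tables with pmf ≤ p_obs
p-value (two-sided) = 0.33333
At α=0.1: p ≥ α → fail to reject H₀

reject H₀: no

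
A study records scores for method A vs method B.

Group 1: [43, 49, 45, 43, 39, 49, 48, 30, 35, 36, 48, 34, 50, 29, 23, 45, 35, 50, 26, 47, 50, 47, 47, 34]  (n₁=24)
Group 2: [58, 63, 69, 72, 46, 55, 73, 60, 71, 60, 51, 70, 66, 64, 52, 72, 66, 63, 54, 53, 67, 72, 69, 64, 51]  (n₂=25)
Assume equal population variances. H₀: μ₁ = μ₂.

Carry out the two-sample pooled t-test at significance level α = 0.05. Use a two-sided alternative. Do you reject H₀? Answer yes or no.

reject H₀: yes

x̄₁=40.917, s₁=8.418, n₁=24
x̄₂=62.440, s₂=8.016, n₂=25
s_p² = [23·8.418² + 24·8.016²]/47 = 67.4892
SE = √(s_p²·(1/24+1/25)) = 2.3477
t = (40.917−62.440)/2.3477 = -9.1679
df = 47
p-value (two-sided) = 0.00000
At α=0.05: p < α → reject H₀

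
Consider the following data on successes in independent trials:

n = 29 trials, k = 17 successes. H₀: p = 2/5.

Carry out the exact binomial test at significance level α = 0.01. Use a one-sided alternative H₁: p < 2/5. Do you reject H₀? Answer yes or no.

reject H₀: no

Exact binomial: n=29, k=17, p₀=2/5=0.4000
P(X≤17) from Σ C(n,i)·p₀^i·(1−p₀)^(n−i)
p-value (one-sided, H₁ less) = 0.98652
At α=0.01: p ≥ α → fail to reject H₀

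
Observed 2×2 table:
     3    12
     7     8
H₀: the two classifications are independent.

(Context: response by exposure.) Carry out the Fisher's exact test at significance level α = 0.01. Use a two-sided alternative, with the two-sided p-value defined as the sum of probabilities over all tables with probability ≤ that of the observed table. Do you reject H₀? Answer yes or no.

Margins: r₁=15, r₂=15, c₁=10, c₂=20, n=30
p_obs = C(15,3)·C(15,7)/C(30,10); sum pmf over tables with pmf ≤ p_obs
p-value (two-sided) = 0.24508
At α=0.01: p ≥ α → fail to reject H₀

reject H₀: no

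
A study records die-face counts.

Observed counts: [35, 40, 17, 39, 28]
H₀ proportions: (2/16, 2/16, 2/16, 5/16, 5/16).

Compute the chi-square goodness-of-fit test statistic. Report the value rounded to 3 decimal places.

n = 159; E_i = n·p_i = [19.88, 19.88, 19.88, 49.69, 49.69]
χ² = (35−19.88)²/19.88 + (40−19.88)²/19.88 + (17−19.88)²/19.88 + (39−49.69)²/49.69 + (28−49.69)²/49.69 = 44.0692
df = 4

test statistic = 44.069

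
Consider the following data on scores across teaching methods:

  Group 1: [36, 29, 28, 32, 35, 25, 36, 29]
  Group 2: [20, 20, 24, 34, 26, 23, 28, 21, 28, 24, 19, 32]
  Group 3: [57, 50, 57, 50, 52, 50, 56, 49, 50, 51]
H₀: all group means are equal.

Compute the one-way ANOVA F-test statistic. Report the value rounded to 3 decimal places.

test statistic = 123.350

Group means [31.25, 24.92, 52.20], grand mean 35.700
SSB = Σnᵢ(x̄ᵢ−x̄)² = 4276.283; SSW = ΣΣ(x−x̄ᵢ)² = 468.017
MSB = 4276.283/2 = 2138.1417; MSW = 468.017/27 = 17.3340
F = MSB/MSW = 123.3499
df = (2, 27)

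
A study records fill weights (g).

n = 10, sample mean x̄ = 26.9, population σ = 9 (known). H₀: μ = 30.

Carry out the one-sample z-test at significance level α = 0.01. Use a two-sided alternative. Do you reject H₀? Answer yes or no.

reject H₀: no

SE = σ/√n = 9/√10 = 2.8460
z = (x̄−μ₀)/SE = (26.9−30)/2.8460 = -1.0892
p-value (two-sided) = 0.27605
At α=0.01: p ≥ α → fail to reject H₀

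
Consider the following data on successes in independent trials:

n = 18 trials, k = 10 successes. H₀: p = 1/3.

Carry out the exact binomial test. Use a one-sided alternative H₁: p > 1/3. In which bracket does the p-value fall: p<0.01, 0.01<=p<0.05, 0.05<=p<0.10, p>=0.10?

p-value bracket: 0.01<=p<0.05

Exact binomial: n=18, k=10, p₀=1/3=0.3333
P(X≥10) from Σ C(n,i)·p₀^i·(1−p₀)^(n−i)
p-value (one-sided, H₁ greater) = 0.04335
→ bracket: 0.01<=p<0.05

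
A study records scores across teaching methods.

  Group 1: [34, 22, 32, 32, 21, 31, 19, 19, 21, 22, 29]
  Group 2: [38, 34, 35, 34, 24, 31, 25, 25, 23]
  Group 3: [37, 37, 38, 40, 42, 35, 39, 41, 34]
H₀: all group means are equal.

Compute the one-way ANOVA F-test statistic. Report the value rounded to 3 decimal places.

Group means [25.64, 29.89, 38.11], grand mean 30.828
SSB = Σnᵢ(x̄ᵢ−x̄)² = 781.815; SSW = ΣΣ(x−x̄ᵢ)² = 662.323
MSB = 781.815/2 = 390.9073; MSW = 662.323/26 = 25.4740
F = MSB/MSW = 15.3454
df = (2, 26)

test statistic = 15.345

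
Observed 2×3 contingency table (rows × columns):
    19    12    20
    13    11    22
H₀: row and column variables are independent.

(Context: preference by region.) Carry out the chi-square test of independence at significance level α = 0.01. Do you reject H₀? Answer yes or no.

Row totals [51, 46], col totals [32, 23, 42], n=97
χ² = (19−16.82)²/16.82 + (12−12.09)²/12.09 + (20−22.08)²/22.08 + (13−15.18)²/15.18 + (11−10.91)²/10.91 + (22−19.92)²/19.92 = 1.0087
df = 2
p-value (upper-tail) = 0.60391
At α=0.01: p ≥ α → fail to reject H₀

reject H₀: no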